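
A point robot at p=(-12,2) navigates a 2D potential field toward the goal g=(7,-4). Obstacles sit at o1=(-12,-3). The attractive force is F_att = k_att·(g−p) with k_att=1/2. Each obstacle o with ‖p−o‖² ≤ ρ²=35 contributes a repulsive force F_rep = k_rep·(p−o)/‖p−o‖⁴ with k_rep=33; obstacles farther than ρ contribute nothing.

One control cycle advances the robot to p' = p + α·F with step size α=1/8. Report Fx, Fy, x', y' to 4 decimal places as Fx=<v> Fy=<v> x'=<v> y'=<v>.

F_att = 1/2·(g−p) = 1/2·(19,-6) = (9.5000,-3.0000)
o1: d²=25 ≤ ρ²=35; F_rep = 33·(0,5)/25² = (0.0000,0.2640)
F = F_att + ΣF_rep = (9.5000,-2.7360)
p' = p + 1/8·F = (-10.8125,1.6580)

Fx=9.5000 Fy=-2.7360 x'=-10.8125 y'=1.6580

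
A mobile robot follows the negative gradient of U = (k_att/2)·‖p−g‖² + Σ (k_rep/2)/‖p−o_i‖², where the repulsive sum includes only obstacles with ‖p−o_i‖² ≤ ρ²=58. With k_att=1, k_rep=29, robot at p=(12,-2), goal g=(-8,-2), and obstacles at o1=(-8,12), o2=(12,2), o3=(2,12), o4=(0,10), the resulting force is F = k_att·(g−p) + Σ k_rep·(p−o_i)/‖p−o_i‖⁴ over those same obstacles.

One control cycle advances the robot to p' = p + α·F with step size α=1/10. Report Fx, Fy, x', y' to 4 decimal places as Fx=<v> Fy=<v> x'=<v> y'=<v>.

F_att = 1·(g−p) = 1·(-20,0) = (-20.0000,0.0000)
o1: d²=596 > ρ²=58 → inactive
o2: d²=16 ≤ ρ²=58; F_rep = 29·(0,-4)/16² = (0.0000,-0.4531)
o3: d²=296 > ρ²=58 → inactive
o4: d²=288 > ρ²=58 → inactive
F = F_att + ΣF_rep = (-20.0000,-0.4531)
p' = p + 1/10·F = (10.0000,-2.0453)

Fx=-20.0000 Fy=-0.4531 x'=10.0000 y'=-2.0453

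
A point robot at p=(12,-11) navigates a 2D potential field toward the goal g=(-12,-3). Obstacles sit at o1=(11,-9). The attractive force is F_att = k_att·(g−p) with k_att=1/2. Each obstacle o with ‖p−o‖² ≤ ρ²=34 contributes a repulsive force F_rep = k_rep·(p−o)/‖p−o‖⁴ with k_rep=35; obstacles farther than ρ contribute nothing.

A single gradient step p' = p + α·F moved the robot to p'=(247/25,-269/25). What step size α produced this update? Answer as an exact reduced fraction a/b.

α = 1/5

F_att = 1/2·(g−p) = 1/2·(-24,8) = (-12.0000,4.0000)
o1: d²=5 ≤ ρ²=34; F_rep = 35·(1,-2)/5² = (1.4000,-2.8000)
F = F_att + ΣF_rep = (-10.6000,1.2000)
Δp = p'−p = (-2.1200,0.2400); α = Δx/Fx = (-53/25) / (-53/5) = 1/5
check: Δy/Fy = (6/25) / (6/5) = 1/5 ✓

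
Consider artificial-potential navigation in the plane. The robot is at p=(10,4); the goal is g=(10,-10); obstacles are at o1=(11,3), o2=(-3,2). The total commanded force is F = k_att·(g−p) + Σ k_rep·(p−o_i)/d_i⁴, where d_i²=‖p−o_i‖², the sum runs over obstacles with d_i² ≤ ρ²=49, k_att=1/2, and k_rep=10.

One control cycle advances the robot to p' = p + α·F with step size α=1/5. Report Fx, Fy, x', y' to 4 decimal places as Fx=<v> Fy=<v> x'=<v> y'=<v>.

F_att = 1/2·(g−p) = 1/2·(0,-14) = (0.0000,-7.0000)
o1: d²=2 ≤ ρ²=49; F_rep = 10·(-1,1)/2² = (-2.5000,2.5000)
o2: d²=173 > ρ²=49 → inactive
F = F_att + ΣF_rep = (-2.5000,-4.5000)
p' = p + 1/5·F = (9.5000,3.1000)

Fx=-2.5000 Fy=-4.5000 x'=9.5000 y'=3.1000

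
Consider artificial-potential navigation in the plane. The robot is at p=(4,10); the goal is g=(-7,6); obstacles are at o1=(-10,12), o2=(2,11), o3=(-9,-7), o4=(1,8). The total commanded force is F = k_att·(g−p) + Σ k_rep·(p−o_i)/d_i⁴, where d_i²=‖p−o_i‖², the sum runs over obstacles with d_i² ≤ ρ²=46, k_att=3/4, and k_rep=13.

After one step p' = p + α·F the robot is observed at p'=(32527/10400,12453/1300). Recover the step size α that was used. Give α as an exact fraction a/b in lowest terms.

F_att = 3/4·(g−p) = 3/4·(-11,-4) = (-8.2500,-3.0000)
o1: d²=200 > ρ²=46 → inactive
o2: d²=5 ≤ ρ²=46; F_rep = 13·(2,-1)/5² = (1.0400,-0.5200)
o3: d²=458 > ρ²=46 → inactive
o4: d²=13 ≤ ρ²=46; F_rep = 13·(3,2)/13² = (0.2308,0.1538)
F = F_att + ΣF_rep = (-6.9792,-3.3662)
Δp = p'−p = (-0.8724,-0.4208); α = Δx/Fx = (-9073/10400) / (-9073/1300) = 1/8
check: Δy/Fy = (-547/1300) / (-1094/325) = 1/8 ✓

α = 1/8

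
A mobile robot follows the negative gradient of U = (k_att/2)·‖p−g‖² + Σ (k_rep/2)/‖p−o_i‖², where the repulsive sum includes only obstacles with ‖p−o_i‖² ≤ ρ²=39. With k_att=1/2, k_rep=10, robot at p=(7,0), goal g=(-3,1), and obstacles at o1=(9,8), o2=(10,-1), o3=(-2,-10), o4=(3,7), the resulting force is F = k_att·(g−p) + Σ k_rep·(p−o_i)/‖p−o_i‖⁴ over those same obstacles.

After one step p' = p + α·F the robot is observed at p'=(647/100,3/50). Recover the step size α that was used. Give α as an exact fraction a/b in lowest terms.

F_att = 1/2·(g−p) = 1/2·(-10,1) = (-5.0000,0.5000)
o1: d²=68 > ρ²=39 → inactive
o2: d²=10 ≤ ρ²=39; F_rep = 10·(-3,1)/10² = (-0.3000,0.1000)
o3: d²=181 > ρ²=39 → inactive
o4: d²=65 > ρ²=39 → inactive
F = F_att + ΣF_rep = (-5.3000,0.6000)
Δp = p'−p = (-0.5300,0.0600); α = Δx/Fx = (-53/100) / (-53/10) = 1/10
check: Δy/Fy = (3/50) / (3/5) = 1/10 ✓

α = 1/10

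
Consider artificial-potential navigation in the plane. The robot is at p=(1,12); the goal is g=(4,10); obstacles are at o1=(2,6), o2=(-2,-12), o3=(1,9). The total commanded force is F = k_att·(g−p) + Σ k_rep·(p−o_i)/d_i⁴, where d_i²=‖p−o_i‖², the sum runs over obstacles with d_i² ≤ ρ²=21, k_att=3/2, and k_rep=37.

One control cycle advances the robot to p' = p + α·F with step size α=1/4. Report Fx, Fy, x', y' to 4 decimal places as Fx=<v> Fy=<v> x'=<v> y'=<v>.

F_att = 3/2·(g−p) = 3/2·(3,-2) = (4.5000,-3.0000)
o1: d²=37 > ρ²=21 → inactive
o2: d²=585 > ρ²=21 → inactive
o3: d²=9 ≤ ρ²=21; F_rep = 37·(0,3)/9² = (0.0000,1.3704)
F = F_att + ΣF_rep = (4.5000,-1.6296)
p' = p + 1/4·F = (2.1250,11.5926)

Fx=4.5000 Fy=-1.6296 x'=2.1250 y'=11.5926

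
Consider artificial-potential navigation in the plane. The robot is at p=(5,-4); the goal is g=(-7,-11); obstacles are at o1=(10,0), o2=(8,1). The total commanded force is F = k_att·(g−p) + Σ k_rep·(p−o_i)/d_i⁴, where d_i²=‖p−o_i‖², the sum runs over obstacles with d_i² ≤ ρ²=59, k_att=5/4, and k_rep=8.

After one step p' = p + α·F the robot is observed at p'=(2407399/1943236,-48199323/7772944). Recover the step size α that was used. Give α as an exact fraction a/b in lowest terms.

F_att = 5/4·(g−p) = 5/4·(-12,-7) = (-15.0000,-8.7500)
o1: d²=41 ≤ ρ²=59; F_rep = 8·(-5,-4)/41² = (-0.0238,-0.0190)
o2: d²=34 ≤ ρ²=59; F_rep = 8·(-3,-5)/34² = (-0.0208,-0.0346)
F = F_att + ΣF_rep = (-15.0446,-8.8036)
Δp = p'−p = (-3.7611,-2.2009); α = Δx/Fx = (-7308781/1943236) / (-7308781/485809) = 1/4
check: Δy/Fy = (-17107547/7772944) / (-17107547/1943236) = 1/4 ✓

α = 1/4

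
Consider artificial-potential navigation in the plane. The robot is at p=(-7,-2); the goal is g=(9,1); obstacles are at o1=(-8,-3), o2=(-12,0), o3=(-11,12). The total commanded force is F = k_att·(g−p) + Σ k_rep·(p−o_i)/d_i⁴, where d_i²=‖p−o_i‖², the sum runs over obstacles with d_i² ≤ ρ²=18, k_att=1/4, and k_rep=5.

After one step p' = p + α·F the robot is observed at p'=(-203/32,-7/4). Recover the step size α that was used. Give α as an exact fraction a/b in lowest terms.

F_att = 1/4·(g−p) = 1/4·(16,3) = (4.0000,0.7500)
o1: d²=2 ≤ ρ²=18; F_rep = 5·(1,1)/2² = (1.2500,1.2500)
o2: d²=29 > ρ²=18 → inactive
o3: d²=212 > ρ²=18 → inactive
F = F_att + ΣF_rep = (5.2500,2.0000)
Δp = p'−p = (0.6562,0.2500); α = Δx/Fx = (21/32) / (21/4) = 1/8
check: Δy/Fy = (1/4) / (2) = 1/8 ✓

α = 1/8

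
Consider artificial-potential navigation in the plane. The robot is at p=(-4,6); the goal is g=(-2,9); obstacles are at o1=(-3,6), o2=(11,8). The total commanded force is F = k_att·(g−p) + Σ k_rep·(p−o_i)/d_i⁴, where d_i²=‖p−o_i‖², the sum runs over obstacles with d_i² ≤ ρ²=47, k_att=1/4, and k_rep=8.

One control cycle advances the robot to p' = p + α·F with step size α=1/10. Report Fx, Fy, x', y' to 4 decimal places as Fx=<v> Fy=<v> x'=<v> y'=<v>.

Fx=-7.5000 Fy=0.7500 x'=-4.7500 y'=6.0750

F_att = 1/4·(g−p) = 1/4·(2,3) = (0.5000,0.7500)
o1: d²=1 ≤ ρ²=47; F_rep = 8·(-1,0)/1² = (-8.0000,0.0000)
o2: d²=229 > ρ²=47 → inactive
F = F_att + ΣF_rep = (-7.5000,0.7500)
p' = p + 1/10·F = (-4.7500,6.0750)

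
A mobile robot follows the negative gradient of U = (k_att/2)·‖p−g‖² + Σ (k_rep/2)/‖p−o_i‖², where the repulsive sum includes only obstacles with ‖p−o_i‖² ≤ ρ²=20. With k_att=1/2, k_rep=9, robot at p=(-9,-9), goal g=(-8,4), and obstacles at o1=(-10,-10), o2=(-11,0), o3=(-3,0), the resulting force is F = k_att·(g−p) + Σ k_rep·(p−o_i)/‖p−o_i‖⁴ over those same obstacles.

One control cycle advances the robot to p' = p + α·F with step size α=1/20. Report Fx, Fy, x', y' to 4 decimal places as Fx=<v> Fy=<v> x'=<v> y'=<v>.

F_att = 1/2·(g−p) = 1/2·(1,13) = (0.5000,6.5000)
o1: d²=2 ≤ ρ²=20; F_rep = 9·(1,1)/2² = (2.2500,2.2500)
o2: d²=85 > ρ²=20 → inactive
o3: d²=117 > ρ²=20 → inactive
F = F_att + ΣF_rep = (2.7500,8.7500)
p' = p + 1/20·F = (-8.8625,-8.5625)

Fx=2.7500 Fy=8.7500 x'=-8.8625 y'=-8.5625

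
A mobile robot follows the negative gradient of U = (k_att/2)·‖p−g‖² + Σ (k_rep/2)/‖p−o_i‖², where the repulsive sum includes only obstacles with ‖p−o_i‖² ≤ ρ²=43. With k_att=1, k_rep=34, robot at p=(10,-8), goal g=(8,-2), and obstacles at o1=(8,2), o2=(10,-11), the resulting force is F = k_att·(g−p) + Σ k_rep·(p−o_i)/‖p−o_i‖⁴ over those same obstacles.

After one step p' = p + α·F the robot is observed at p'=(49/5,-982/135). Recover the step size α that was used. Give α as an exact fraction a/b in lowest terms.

α = 1/10

F_att = 1·(g−p) = 1·(-2,6) = (-2.0000,6.0000)
o1: d²=104 > ρ²=43 → inactive
o2: d²=9 ≤ ρ²=43; F_rep = 34·(0,3)/9² = (0.0000,1.2593)
F = F_att + ΣF_rep = (-2.0000,7.2593)
Δp = p'−p = (-0.2000,0.7259); α = Δx/Fx = (-1/5) / (-2) = 1/10
check: Δy/Fy = (98/135) / (196/27) = 1/10 ✓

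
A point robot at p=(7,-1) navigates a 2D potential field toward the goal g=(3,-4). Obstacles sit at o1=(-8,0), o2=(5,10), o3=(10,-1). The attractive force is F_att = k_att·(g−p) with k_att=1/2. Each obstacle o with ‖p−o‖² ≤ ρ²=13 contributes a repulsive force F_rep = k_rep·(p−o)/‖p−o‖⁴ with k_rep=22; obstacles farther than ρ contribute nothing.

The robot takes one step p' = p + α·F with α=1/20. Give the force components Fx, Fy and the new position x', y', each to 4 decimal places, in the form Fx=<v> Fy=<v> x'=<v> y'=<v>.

F_att = 1/2·(g−p) = 1/2·(-4,-3) = (-2.0000,-1.5000)
o1: d²=226 > ρ²=13 → inactive
o2: d²=125 > ρ²=13 → inactive
o3: d²=9 ≤ ρ²=13; F_rep = 22·(-3,0)/9² = (-0.8148,0.0000)
F = F_att + ΣF_rep = (-2.8148,-1.5000)
p' = p + 1/20·F = (6.8593,-1.0750)

Fx=-2.8148 Fy=-1.5000 x'=6.8593 y'=-1.0750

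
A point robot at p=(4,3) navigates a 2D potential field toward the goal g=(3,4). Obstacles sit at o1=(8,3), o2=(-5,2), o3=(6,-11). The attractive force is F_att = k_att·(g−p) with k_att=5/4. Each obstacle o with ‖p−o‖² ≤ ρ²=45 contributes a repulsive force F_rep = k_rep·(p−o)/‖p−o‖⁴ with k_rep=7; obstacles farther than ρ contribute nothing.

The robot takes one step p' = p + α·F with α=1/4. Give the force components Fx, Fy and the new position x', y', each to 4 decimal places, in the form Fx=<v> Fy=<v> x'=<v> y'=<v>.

F_att = 5/4·(g−p) = 5/4·(-1,1) = (-1.2500,1.2500)
o1: d²=16 ≤ ρ²=45; F_rep = 7·(-4,0)/16² = (-0.1094,0.0000)
o2: d²=82 > ρ²=45 → inactive
o3: d²=200 > ρ²=45 → inactive
F = F_att + ΣF_rep = (-1.3594,1.2500)
p' = p + 1/4·F = (3.6602,3.3125)

Fx=-1.3594 Fy=1.2500 x'=3.6602 y'=3.3125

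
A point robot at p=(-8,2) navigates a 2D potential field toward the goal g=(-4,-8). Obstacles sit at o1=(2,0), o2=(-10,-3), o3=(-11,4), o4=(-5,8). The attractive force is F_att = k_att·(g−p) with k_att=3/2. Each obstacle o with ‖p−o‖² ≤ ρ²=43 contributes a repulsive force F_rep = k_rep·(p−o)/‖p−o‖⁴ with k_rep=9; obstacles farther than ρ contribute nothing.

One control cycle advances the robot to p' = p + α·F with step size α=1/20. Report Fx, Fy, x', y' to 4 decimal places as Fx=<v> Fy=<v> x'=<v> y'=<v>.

Fx=6.1812 Fy=-15.0530 x'=-7.6909 y'=1.2473

F_att = 3/2·(g−p) = 3/2·(4,-10) = (6.0000,-15.0000)
o1: d²=104 > ρ²=43 → inactive
o2: d²=29 ≤ ρ²=43; F_rep = 9·(2,5)/29² = (0.0214,0.0535)
o3: d²=13 ≤ ρ²=43; F_rep = 9·(3,-2)/13² = (0.1598,-0.1065)
o4: d²=45 > ρ²=43 → inactive
F = F_att + ΣF_rep = (6.1812,-15.0530)
p' = p + 1/20·F = (-7.6909,1.2473)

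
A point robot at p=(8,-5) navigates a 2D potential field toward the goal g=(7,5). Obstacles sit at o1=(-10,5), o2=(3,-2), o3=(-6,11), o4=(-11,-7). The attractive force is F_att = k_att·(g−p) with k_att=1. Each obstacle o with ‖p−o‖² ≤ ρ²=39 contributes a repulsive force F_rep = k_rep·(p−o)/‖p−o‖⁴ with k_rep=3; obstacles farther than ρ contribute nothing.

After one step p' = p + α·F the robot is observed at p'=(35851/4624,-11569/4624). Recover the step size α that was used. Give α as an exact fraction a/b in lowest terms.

F_att = 1·(g−p) = 1·(-1,10) = (-1.0000,10.0000)
o1: d²=424 > ρ²=39 → inactive
o2: d²=34 ≤ ρ²=39; F_rep = 3·(5,-3)/34² = (0.0130,-0.0078)
o3: d²=452 > ρ²=39 → inactive
o4: d²=365 > ρ²=39 → inactive
F = F_att + ΣF_rep = (-0.9870,9.9922)
Δp = p'−p = (-0.2468,2.4981); α = Δx/Fx = (-1141/4624) / (-1141/1156) = 1/4
check: Δy/Fy = (11551/4624) / (11551/1156) = 1/4 ✓

α = 1/4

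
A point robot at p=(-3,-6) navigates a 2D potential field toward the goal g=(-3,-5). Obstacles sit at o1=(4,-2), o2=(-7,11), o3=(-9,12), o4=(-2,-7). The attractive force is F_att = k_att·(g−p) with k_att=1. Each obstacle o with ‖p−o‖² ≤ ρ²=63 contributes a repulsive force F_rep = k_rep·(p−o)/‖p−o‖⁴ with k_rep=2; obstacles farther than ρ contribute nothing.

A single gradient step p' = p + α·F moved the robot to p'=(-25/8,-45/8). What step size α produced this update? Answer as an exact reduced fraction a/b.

α = 1/4

F_att = 1·(g−p) = 1·(0,1) = (0.0000,1.0000)
o1: d²=65 > ρ²=63 → inactive
o2: d²=305 > ρ²=63 → inactive
o3: d²=360 > ρ²=63 → inactive
o4: d²=2 ≤ ρ²=63; F_rep = 2·(-1,1)/2² = (-0.5000,0.5000)
F = F_att + ΣF_rep = (-0.5000,1.5000)
Δp = p'−p = (-0.1250,0.3750); α = Δx/Fx = (-1/8) / (-1/2) = 1/4
check: Δy/Fy = (3/8) / (3/2) = 1/4 ✓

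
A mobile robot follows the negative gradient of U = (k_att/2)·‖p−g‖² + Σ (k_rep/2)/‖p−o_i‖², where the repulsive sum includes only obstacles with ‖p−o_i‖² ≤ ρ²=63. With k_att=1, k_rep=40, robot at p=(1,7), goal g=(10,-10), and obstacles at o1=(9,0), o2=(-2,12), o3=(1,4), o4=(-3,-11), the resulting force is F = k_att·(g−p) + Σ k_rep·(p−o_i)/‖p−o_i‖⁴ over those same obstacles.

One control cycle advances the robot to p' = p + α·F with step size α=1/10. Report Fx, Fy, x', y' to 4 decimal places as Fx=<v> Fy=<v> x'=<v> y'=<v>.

F_att = 1·(g−p) = 1·(9,-17) = (9.0000,-17.0000)
o1: d²=113 > ρ²=63 → inactive
o2: d²=34 ≤ ρ²=63; F_rep = 40·(3,-5)/34² = (0.1038,-0.1730)
o3: d²=9 ≤ ρ²=63; F_rep = 40·(0,3)/9² = (0.0000,1.4815)
o4: d²=340 > ρ²=63 → inactive
F = F_att + ΣF_rep = (9.1038,-15.6915)
p' = p + 1/10·F = (1.9104,5.4308)

Fx=9.1038 Fy=-15.6915 x'=1.9104 y'=5.4308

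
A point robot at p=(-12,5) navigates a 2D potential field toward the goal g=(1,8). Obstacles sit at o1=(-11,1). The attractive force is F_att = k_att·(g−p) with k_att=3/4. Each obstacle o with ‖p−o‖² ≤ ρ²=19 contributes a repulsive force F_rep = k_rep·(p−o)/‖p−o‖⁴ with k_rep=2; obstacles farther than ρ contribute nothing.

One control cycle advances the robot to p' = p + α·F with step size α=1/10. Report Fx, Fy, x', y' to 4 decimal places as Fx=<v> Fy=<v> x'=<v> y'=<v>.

F_att = 3/4·(g−p) = 3/4·(13,3) = (9.7500,2.2500)
o1: d²=17 ≤ ρ²=19; F_rep = 2·(-1,4)/17² = (-0.0069,0.0277)
F = F_att + ΣF_rep = (9.7431,2.2777)
p' = p + 1/10·F = (-11.0257,5.2278)

Fx=9.7431 Fy=2.2777 x'=-11.0257 y'=5.2278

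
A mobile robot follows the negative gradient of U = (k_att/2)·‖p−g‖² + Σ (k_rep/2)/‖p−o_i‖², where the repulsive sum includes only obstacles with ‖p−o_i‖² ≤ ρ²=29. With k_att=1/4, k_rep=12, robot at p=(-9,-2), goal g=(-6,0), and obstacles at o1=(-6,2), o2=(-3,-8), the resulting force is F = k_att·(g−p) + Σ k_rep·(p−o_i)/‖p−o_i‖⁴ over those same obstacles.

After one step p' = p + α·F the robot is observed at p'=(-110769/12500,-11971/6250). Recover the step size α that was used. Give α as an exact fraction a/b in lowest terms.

α = 1/5

F_att = 1/4·(g−p) = 1/4·(3,2) = (0.7500,0.5000)
o1: d²=25 ≤ ρ²=29; F_rep = 12·(-3,-4)/25² = (-0.0576,-0.0768)
o2: d²=72 > ρ²=29 → inactive
F = F_att + ΣF_rep = (0.6924,0.4232)
Δp = p'−p = (0.1385,0.0846); α = Δx/Fx = (1731/12500) / (1731/2500) = 1/5
check: Δy/Fy = (529/6250) / (529/1250) = 1/5 ✓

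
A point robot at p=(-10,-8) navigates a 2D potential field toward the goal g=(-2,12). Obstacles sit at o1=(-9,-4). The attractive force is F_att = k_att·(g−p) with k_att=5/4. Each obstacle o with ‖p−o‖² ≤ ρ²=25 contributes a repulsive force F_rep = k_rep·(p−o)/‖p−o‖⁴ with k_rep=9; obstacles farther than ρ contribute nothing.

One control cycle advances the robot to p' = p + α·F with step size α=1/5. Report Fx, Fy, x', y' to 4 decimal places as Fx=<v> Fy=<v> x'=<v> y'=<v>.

Fx=9.9689 Fy=24.8754 x'=-8.0062 y'=-3.0249

F_att = 5/4·(g−p) = 5/4·(8,20) = (10.0000,25.0000)
o1: d²=17 ≤ ρ²=25; F_rep = 9·(-1,-4)/17² = (-0.0311,-0.1246)
F = F_att + ΣF_rep = (9.9689,24.8754)
p' = p + 1/5·F = (-8.0062,-3.0249)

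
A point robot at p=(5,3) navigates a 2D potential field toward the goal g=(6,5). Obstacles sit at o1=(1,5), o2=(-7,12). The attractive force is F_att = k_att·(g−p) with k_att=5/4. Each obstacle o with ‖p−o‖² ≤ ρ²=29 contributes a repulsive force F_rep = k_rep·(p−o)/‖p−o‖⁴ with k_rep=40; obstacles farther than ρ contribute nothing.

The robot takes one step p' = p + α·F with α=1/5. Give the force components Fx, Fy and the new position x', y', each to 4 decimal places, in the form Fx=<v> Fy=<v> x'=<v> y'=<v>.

Fx=1.6500 Fy=2.3000 x'=5.3300 y'=3.4600

F_att = 5/4·(g−p) = 5/4·(1,2) = (1.2500,2.5000)
o1: d²=20 ≤ ρ²=29; F_rep = 40·(4,-2)/20² = (0.4000,-0.2000)
o2: d²=225 > ρ²=29 → inactive
F = F_att + ΣF_rep = (1.6500,2.3000)
p' = p + 1/5·F = (5.3300,3.4600)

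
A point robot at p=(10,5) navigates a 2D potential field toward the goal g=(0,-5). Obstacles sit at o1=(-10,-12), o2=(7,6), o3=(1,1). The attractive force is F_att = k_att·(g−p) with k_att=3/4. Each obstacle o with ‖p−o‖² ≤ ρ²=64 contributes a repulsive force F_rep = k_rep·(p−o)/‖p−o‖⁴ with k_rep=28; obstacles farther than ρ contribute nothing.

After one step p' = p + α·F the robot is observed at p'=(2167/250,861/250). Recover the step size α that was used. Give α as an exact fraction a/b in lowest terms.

F_att = 3/4·(g−p) = 3/4·(-10,-10) = (-7.5000,-7.5000)
o1: d²=689 > ρ²=64 → inactive
o2: d²=10 ≤ ρ²=64; F_rep = 28·(3,-1)/10² = (0.8400,-0.2800)
o3: d²=97 > ρ²=64 → inactive
F = F_att + ΣF_rep = (-6.6600,-7.7800)
Δp = p'−p = (-1.3320,-1.5560); α = Δx/Fx = (-333/250) / (-333/50) = 1/5
check: Δy/Fy = (-389/250) / (-389/50) = 1/5 ✓

α = 1/5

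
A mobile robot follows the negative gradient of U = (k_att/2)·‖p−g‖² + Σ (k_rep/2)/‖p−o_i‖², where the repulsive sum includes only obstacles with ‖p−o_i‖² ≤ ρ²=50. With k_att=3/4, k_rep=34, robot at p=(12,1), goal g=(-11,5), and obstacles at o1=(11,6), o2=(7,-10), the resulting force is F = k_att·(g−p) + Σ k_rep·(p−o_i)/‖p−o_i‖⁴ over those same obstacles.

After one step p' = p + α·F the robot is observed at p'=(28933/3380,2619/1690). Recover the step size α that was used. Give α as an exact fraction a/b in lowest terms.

F_att = 3/4·(g−p) = 3/4·(-23,4) = (-17.2500,3.0000)
o1: d²=26 ≤ ρ²=50; F_rep = 34·(1,-5)/26² = (0.0503,-0.2515)
o2: d²=146 > ρ²=50 → inactive
F = F_att + ΣF_rep = (-17.1997,2.7485)
Δp = p'−p = (-3.4399,0.5497); α = Δx/Fx = (-11627/3380) / (-11627/676) = 1/5
check: Δy/Fy = (929/1690) / (929/338) = 1/5 ✓

α = 1/5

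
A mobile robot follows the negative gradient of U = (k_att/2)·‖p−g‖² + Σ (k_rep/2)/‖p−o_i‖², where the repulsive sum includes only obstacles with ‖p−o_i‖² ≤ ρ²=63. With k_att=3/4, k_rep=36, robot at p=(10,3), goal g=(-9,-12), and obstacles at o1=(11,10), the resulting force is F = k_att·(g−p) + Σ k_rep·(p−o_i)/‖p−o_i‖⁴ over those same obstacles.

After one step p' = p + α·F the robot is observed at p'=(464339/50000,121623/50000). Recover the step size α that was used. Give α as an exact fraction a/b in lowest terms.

F_att = 3/4·(g−p) = 3/4·(-19,-15) = (-14.2500,-11.2500)
o1: d²=50 ≤ ρ²=63; F_rep = 36·(-1,-7)/50² = (-0.0144,-0.1008)
F = F_att + ΣF_rep = (-14.2644,-11.3508)
Δp = p'−p = (-0.7132,-0.5675); α = Δx/Fx = (-35661/50000) / (-35661/2500) = 1/20
check: Δy/Fy = (-28377/50000) / (-28377/2500) = 1/20 ✓

α = 1/20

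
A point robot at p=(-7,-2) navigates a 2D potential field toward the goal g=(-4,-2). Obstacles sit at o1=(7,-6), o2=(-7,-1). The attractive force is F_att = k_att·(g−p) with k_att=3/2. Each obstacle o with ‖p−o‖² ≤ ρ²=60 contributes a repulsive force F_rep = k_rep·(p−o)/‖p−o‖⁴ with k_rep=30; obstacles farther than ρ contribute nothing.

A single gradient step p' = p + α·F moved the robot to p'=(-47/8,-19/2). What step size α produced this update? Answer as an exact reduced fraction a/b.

F_att = 3/2·(g−p) = 3/2·(3,0) = (4.5000,0.0000)
o1: d²=212 > ρ²=60 → inactive
o2: d²=1 ≤ ρ²=60; F_rep = 30·(0,-1)/1² = (0.0000,-30.0000)
F = F_att + ΣF_rep = (4.5000,-30.0000)
Δp = p'−p = (1.1250,-7.5000); α = Δx/Fx = (9/8) / (9/2) = 1/4
check: Δy/Fy = (-15/2) / (-30) = 1/4 ✓

α = 1/4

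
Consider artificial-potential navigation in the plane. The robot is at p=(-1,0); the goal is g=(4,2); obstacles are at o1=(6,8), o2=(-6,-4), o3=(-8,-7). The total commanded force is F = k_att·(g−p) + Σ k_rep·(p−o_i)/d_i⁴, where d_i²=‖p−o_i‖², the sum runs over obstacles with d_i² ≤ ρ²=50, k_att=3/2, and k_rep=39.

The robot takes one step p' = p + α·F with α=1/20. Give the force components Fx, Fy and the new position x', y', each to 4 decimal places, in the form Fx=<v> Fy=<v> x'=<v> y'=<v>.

F_att = 3/2·(g−p) = 3/2·(5,2) = (7.5000,3.0000)
o1: d²=113 > ρ²=50 → inactive
o2: d²=41 ≤ ρ²=50; F_rep = 39·(5,4)/41² = (0.1160,0.0928)
o3: d²=98 > ρ²=50 → inactive
F = F_att + ΣF_rep = (7.6160,3.0928)
p' = p + 1/20·F = (-0.6192,0.1546)

Fx=7.6160 Fy=3.0928 x'=-0.6192 y'=0.1546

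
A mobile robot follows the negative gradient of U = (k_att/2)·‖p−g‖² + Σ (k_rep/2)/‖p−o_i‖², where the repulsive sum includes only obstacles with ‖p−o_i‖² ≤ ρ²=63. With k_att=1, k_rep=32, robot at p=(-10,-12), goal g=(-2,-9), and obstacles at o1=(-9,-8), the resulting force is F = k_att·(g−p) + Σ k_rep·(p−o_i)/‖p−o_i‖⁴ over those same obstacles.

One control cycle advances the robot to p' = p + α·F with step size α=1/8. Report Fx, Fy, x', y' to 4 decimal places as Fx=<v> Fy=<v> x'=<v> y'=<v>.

Fx=7.8893 Fy=2.5571 x'=-9.0138 y'=-11.6804

F_att = 1·(g−p) = 1·(8,3) = (8.0000,3.0000)
o1: d²=17 ≤ ρ²=63; F_rep = 32·(-1,-4)/17² = (-0.1107,-0.4429)
F = F_att + ΣF_rep = (7.8893,2.5571)
p' = p + 1/8·F = (-9.0138,-11.6804)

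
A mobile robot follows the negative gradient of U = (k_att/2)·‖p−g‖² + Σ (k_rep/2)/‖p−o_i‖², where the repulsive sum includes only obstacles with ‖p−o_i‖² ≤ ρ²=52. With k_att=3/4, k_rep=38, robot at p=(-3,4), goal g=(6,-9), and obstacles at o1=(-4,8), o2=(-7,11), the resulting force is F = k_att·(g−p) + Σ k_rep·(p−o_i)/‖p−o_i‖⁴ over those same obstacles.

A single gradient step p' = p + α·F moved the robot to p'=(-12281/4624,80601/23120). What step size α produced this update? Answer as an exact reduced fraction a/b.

α = 1/20

F_att = 3/4·(g−p) = 3/4·(9,-13) = (6.7500,-9.7500)
o1: d²=17 ≤ ρ²=52; F_rep = 38·(1,-4)/17² = (0.1315,-0.5260)
o2: d²=65 > ρ²=52 → inactive
F = F_att + ΣF_rep = (6.8815,-10.2760)
Δp = p'−p = (0.3441,-0.5138); α = Δx/Fx = (1591/4624) / (7955/1156) = 1/20
check: Δy/Fy = (-11879/23120) / (-11879/1156) = 1/20 ✓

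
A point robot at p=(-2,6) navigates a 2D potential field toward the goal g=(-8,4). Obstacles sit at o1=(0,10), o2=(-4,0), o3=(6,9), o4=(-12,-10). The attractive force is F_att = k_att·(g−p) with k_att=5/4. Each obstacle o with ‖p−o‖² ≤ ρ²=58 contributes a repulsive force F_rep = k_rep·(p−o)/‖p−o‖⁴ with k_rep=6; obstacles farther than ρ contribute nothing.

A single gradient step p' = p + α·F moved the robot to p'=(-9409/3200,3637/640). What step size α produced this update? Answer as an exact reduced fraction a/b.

α = 1/8

F_att = 5/4·(g−p) = 5/4·(-6,-2) = (-7.5000,-2.5000)
o1: d²=20 ≤ ρ²=58; F_rep = 6·(-2,-4)/20² = (-0.0300,-0.0600)
o2: d²=40 ≤ ρ²=58; F_rep = 6·(2,6)/40² = (0.0075,0.0225)
o3: d²=73 > ρ²=58 → inactive
o4: d²=356 > ρ²=58 → inactive
F = F_att + ΣF_rep = (-7.5225,-2.5375)
Δp = p'−p = (-0.9403,-0.3172); α = Δx/Fx = (-3009/3200) / (-3009/400) = 1/8
check: Δy/Fy = (-203/640) / (-203/80) = 1/8 ✓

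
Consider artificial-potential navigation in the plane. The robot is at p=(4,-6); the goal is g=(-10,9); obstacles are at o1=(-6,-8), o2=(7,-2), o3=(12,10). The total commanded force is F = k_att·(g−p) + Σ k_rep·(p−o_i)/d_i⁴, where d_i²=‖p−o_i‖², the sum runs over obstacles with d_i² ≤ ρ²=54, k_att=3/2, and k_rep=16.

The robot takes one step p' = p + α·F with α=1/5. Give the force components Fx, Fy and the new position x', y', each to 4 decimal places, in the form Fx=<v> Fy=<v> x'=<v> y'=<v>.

Fx=-21.0768 Fy=22.3976 x'=-0.2154 y'=-1.5205

F_att = 3/2·(g−p) = 3/2·(-14,15) = (-21.0000,22.5000)
o1: d²=104 > ρ²=54 → inactive
o2: d²=25 ≤ ρ²=54; F_rep = 16·(-3,-4)/25² = (-0.0768,-0.1024)
o3: d²=320 > ρ²=54 → inactive
F = F_att + ΣF_rep = (-21.0768,22.3976)
p' = p + 1/5·F = (-0.2154,-1.5205)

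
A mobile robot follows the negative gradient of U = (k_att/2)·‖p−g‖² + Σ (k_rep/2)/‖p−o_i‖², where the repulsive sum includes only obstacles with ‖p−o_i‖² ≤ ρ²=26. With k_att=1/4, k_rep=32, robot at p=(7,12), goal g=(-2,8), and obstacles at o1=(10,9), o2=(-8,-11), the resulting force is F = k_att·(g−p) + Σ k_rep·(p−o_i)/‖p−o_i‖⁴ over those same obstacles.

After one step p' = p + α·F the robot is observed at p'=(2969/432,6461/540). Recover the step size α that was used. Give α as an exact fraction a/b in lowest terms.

F_att = 1/4·(g−p) = 1/4·(-9,-4) = (-2.2500,-1.0000)
o1: d²=18 ≤ ρ²=26; F_rep = 32·(-3,3)/18² = (-0.2963,0.2963)
o2: d²=754 > ρ²=26 → inactive
F = F_att + ΣF_rep = (-2.5463,-0.7037)
Δp = p'−p = (-0.1273,-0.0352); α = Δx/Fx = (-55/432) / (-275/108) = 1/20
check: Δy/Fy = (-19/540) / (-19/27) = 1/20 ✓

α = 1/20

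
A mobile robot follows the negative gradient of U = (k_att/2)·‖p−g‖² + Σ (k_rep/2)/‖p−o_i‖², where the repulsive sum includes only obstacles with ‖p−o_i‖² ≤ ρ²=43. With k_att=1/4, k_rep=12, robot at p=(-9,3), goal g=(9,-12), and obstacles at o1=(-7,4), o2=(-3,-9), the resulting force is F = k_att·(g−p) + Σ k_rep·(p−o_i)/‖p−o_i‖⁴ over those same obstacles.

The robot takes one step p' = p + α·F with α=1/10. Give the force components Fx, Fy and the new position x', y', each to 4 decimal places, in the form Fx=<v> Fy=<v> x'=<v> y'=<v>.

Fx=3.5400 Fy=-4.2300 x'=-8.6460 y'=2.5770

F_att = 1/4·(g−p) = 1/4·(18,-15) = (4.5000,-3.7500)
o1: d²=5 ≤ ρ²=43; F_rep = 12·(-2,-1)/5² = (-0.9600,-0.4800)
o2: d²=180 > ρ²=43 → inactive
F = F_att + ΣF_rep = (3.5400,-4.2300)
p' = p + 1/10·F = (-8.6460,2.5770)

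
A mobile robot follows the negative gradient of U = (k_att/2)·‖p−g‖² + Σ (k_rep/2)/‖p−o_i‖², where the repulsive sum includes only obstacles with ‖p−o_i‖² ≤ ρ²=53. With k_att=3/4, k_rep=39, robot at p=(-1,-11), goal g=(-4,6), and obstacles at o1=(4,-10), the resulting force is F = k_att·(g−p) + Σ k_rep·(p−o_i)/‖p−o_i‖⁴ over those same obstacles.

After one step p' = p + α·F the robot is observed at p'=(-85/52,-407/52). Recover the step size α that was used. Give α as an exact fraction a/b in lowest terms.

F_att = 3/4·(g−p) = 3/4·(-3,17) = (-2.2500,12.7500)
o1: d²=26 ≤ ρ²=53; F_rep = 39·(-5,-1)/26² = (-0.2885,-0.0577)
F = F_att + ΣF_rep = (-2.5385,12.6923)
Δp = p'−p = (-0.6346,3.1731); α = Δx/Fx = (-33/52) / (-33/13) = 1/4
check: Δy/Fy = (165/52) / (165/13) = 1/4 ✓

α = 1/4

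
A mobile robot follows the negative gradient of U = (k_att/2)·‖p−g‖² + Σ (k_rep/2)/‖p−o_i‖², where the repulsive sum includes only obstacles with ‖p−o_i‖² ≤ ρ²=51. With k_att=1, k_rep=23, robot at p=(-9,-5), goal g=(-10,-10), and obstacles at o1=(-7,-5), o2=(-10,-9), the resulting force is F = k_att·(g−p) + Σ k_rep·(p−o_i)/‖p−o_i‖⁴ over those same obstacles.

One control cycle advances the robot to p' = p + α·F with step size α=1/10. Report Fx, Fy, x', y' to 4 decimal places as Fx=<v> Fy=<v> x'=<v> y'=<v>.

F_att = 1·(g−p) = 1·(-1,-5) = (-1.0000,-5.0000)
o1: d²=4 ≤ ρ²=51; F_rep = 23·(-2,0)/4² = (-2.8750,0.0000)
o2: d²=17 ≤ ρ²=51; F_rep = 23·(1,4)/17² = (0.0796,0.3183)
F = F_att + ΣF_rep = (-3.7954,-4.6817)
p' = p + 1/10·F = (-9.3795,-5.4682)

Fx=-3.7954 Fy=-4.6817 x'=-9.3795 y'=-5.4682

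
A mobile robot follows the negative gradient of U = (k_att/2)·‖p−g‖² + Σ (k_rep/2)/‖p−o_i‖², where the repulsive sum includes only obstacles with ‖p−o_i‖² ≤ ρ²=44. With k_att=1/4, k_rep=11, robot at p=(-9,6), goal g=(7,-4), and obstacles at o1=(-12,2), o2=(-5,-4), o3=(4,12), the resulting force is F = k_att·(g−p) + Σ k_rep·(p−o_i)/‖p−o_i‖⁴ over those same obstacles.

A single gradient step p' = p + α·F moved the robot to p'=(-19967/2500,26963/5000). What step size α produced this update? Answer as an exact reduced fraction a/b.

F_att = 1/4·(g−p) = 1/4·(16,-10) = (4.0000,-2.5000)
o1: d²=25 ≤ ρ²=44; F_rep = 11·(3,4)/25² = (0.0528,0.0704)
o2: d²=116 > ρ²=44 → inactive
o3: d²=205 > ρ²=44 → inactive
F = F_att + ΣF_rep = (4.0528,-2.4296)
Δp = p'−p = (1.0132,-0.6074); α = Δx/Fx = (2533/2500) / (2533/625) = 1/4
check: Δy/Fy = (-3037/5000) / (-3037/1250) = 1/4 ✓

α = 1/4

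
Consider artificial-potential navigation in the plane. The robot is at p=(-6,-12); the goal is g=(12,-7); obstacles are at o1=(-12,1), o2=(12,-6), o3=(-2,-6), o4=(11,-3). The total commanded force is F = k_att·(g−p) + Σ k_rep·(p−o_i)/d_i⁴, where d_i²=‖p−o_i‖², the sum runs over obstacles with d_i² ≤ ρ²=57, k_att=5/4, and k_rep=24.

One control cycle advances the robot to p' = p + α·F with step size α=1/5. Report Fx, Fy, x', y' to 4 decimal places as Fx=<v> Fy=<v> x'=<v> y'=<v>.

Fx=22.4645 Fy=6.1967 x'=-1.5071 y'=-10.7607

F_att = 5/4·(g−p) = 5/4·(18,5) = (22.5000,6.2500)
o1: d²=205 > ρ²=57 → inactive
o2: d²=360 > ρ²=57 → inactive
o3: d²=52 ≤ ρ²=57; F_rep = 24·(-4,-6)/52² = (-0.0355,-0.0533)
o4: d²=370 > ρ²=57 → inactive
F = F_att + ΣF_rep = (22.4645,6.1967)
p' = p + 1/5·F = (-1.5071,-10.7607)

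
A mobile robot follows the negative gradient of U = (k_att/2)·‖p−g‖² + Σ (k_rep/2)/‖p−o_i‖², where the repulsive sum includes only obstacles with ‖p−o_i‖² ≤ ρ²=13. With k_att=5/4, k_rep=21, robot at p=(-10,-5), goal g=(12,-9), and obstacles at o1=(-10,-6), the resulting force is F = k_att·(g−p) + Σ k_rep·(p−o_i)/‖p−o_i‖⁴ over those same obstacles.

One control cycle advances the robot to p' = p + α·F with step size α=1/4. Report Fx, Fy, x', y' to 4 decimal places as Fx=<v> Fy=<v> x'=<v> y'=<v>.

F_att = 5/4·(g−p) = 5/4·(22,-4) = (27.5000,-5.0000)
o1: d²=1 ≤ ρ²=13; F_rep = 21·(0,1)/1² = (0.0000,21.0000)
F = F_att + ΣF_rep = (27.5000,16.0000)
p' = p + 1/4·F = (-3.1250,-1.0000)

Fx=27.5000 Fy=16.0000 x'=-3.1250 y'=-1.0000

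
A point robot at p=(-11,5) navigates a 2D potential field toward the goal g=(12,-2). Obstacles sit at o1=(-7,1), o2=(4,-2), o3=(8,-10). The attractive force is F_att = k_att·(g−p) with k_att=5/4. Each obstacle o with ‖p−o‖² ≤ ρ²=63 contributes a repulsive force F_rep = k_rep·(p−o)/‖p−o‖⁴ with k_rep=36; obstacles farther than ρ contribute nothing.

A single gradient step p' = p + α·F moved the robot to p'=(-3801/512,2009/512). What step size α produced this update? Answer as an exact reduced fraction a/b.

α = 1/8

F_att = 5/4·(g−p) = 5/4·(23,-7) = (28.7500,-8.7500)
o1: d²=32 ≤ ρ²=63; F_rep = 36·(-4,4)/32² = (-0.1406,0.1406)
o2: d²=274 > ρ²=63 → inactive
o3: d²=586 > ρ²=63 → inactive
F = F_att + ΣF_rep = (28.6094,-8.6094)
Δp = p'−p = (3.5762,-1.0762); α = Δx/Fx = (1831/512) / (1831/64) = 1/8
check: Δy/Fy = (-551/512) / (-551/64) = 1/8 ✓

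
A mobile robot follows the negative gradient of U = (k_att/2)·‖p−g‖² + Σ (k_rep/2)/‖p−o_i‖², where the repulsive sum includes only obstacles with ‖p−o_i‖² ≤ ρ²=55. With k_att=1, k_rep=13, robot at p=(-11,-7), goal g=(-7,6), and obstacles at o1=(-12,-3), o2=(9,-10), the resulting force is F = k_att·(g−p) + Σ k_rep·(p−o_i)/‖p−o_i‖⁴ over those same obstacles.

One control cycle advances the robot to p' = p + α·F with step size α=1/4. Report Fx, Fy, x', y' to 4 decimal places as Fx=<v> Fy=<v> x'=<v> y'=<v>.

Fx=4.0450 Fy=12.8201 x'=-9.9888 y'=-3.7950

F_att = 1·(g−p) = 1·(4,13) = (4.0000,13.0000)
o1: d²=17 ≤ ρ²=55; F_rep = 13·(1,-4)/17² = (0.0450,-0.1799)
o2: d²=409 > ρ²=55 → inactive
F = F_att + ΣF_rep = (4.0450,12.8201)
p' = p + 1/4·F = (-9.9888,-3.7950)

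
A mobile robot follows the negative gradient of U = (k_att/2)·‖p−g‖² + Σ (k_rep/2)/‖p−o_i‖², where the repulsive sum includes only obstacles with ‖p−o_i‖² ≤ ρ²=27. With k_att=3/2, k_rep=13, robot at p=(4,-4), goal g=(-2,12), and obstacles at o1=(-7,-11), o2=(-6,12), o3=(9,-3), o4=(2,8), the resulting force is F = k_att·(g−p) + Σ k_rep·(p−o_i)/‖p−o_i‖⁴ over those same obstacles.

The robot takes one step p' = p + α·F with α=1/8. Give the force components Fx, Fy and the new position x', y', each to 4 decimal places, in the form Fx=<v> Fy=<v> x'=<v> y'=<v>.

F_att = 3/2·(g−p) = 3/2·(-6,16) = (-9.0000,24.0000)
o1: d²=170 > ρ²=27 → inactive
o2: d²=356 > ρ²=27 → inactive
o3: d²=26 ≤ ρ²=27; F_rep = 13·(-5,-1)/26² = (-0.0962,-0.0192)
o4: d²=148 > ρ²=27 → inactive
F = F_att + ΣF_rep = (-9.0962,23.9808)
p' = p + 1/8·F = (2.8630,-1.0024)

Fx=-9.0962 Fy=23.9808 x'=2.8630 y'=-1.0024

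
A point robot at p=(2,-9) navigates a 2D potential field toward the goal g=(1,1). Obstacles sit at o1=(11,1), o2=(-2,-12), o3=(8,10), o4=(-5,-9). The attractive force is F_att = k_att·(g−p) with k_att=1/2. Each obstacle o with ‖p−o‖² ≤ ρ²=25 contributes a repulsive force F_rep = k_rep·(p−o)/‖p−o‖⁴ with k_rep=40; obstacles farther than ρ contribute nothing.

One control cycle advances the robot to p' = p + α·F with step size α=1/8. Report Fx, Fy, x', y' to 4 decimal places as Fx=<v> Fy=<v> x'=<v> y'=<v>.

F_att = 1/2·(g−p) = 1/2·(-1,10) = (-0.5000,5.0000)
o1: d²=181 > ρ²=25 → inactive
o2: d²=25 ≤ ρ²=25; F_rep = 40·(4,3)/25² = (0.2560,0.1920)
o3: d²=397 > ρ²=25 → inactive
o4: d²=49 > ρ²=25 → inactive
F = F_att + ΣF_rep = (-0.2440,5.1920)
p' = p + 1/8·F = (1.9695,-8.3510)

Fx=-0.2440 Fy=5.1920 x'=1.9695 y'=-8.3510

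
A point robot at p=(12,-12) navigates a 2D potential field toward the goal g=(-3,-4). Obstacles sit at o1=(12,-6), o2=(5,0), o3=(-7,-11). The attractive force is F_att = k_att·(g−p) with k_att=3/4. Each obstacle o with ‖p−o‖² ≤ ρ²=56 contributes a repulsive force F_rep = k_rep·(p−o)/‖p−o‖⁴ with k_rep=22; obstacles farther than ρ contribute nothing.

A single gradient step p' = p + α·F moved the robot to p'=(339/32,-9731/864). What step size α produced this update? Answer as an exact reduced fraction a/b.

α = 1/8

F_att = 3/4·(g−p) = 3/4·(-15,8) = (-11.2500,6.0000)
o1: d²=36 ≤ ρ²=56; F_rep = 22·(0,-6)/36² = (0.0000,-0.1019)
o2: d²=193 > ρ²=56 → inactive
o3: d²=362 > ρ²=56 → inactive
F = F_att + ΣF_rep = (-11.2500,5.8981)
Δp = p'−p = (-1.4062,0.7373); α = Δx/Fx = (-45/32) / (-45/4) = 1/8
check: Δy/Fy = (637/864) / (637/108) = 1/8 ✓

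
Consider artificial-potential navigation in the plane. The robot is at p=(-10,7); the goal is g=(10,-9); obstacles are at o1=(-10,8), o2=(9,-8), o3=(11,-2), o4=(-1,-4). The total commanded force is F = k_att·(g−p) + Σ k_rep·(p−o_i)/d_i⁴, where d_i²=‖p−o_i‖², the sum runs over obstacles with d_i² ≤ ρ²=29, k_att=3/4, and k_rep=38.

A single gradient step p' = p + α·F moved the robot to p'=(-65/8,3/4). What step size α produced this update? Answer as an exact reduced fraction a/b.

α = 1/8

F_att = 3/4·(g−p) = 3/4·(20,-16) = (15.0000,-12.0000)
o1: d²=1 ≤ ρ²=29; F_rep = 38·(0,-1)/1² = (0.0000,-38.0000)
o2: d²=586 > ρ²=29 → inactive
o3: d²=522 > ρ²=29 → inactive
o4: d²=202 > ρ²=29 → inactive
F = F_att + ΣF_rep = (15.0000,-50.0000)
Δp = p'−p = (1.8750,-6.2500); α = Δx/Fx = (15/8) / (15) = 1/8
check: Δy/Fy = (-25/4) / (-50) = 1/8 ✓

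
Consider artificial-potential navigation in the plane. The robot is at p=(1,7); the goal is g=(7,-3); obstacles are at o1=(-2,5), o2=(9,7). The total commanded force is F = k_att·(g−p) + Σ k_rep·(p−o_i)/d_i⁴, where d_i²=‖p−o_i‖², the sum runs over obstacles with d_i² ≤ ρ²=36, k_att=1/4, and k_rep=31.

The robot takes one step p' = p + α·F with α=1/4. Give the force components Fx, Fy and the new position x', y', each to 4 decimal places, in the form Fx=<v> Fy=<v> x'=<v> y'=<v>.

F_att = 1/4·(g−p) = 1/4·(6,-10) = (1.5000,-2.5000)
o1: d²=13 ≤ ρ²=36; F_rep = 31·(3,2)/13² = (0.5503,0.3669)
o2: d²=64 > ρ²=36 → inactive
F = F_att + ΣF_rep = (2.0503,-2.1331)
p' = p + 1/4·F = (1.5126,6.4667)

Fx=2.0503 Fy=-2.1331 x'=1.5126 y'=6.4667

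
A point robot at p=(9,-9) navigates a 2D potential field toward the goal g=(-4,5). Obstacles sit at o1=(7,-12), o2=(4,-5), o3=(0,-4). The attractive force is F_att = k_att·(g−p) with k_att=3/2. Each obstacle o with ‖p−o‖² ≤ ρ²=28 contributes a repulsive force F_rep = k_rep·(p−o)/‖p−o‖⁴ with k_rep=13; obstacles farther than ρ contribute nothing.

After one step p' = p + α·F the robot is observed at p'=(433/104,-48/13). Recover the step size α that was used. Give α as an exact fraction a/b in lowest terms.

F_att = 3/2·(g−p) = 3/2·(-13,14) = (-19.5000,21.0000)
o1: d²=13 ≤ ρ²=28; F_rep = 13·(2,3)/13² = (0.1538,0.2308)
o2: d²=41 > ρ²=28 → inactive
o3: d²=106 > ρ²=28 → inactive
F = F_att + ΣF_rep = (-19.3462,21.2308)
Δp = p'−p = (-4.8365,5.3077); α = Δx/Fx = (-503/104) / (-503/26) = 1/4
check: Δy/Fy = (69/13) / (276/13) = 1/4 ✓

α = 1/4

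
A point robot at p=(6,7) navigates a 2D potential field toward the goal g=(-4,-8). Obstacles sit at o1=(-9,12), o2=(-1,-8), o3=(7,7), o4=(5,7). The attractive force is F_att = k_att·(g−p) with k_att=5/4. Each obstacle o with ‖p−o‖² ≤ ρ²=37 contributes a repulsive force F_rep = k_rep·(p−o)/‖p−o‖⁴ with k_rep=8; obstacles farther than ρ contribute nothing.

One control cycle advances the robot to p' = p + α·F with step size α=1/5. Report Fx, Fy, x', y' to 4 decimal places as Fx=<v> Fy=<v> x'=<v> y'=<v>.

Fx=-12.5000 Fy=-18.7500 x'=3.5000 y'=3.2500

F_att = 5/4·(g−p) = 5/4·(-10,-15) = (-12.5000,-18.7500)
o1: d²=250 > ρ²=37 → inactive
o2: d²=274 > ρ²=37 → inactive
o3: d²=1 ≤ ρ²=37; F_rep = 8·(-1,0)/1² = (-8.0000,0.0000)
o4: d²=1 ≤ ρ²=37; F_rep = 8·(1,0)/1² = (8.0000,0.0000)
F = F_att + ΣF_rep = (-12.5000,-18.7500)
p' = p + 1/5·F = (3.5000,3.2500)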